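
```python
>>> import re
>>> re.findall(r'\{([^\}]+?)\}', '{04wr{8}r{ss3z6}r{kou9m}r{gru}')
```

Matches: at [0:8] match '{04wr{8}', group 1 = '04wr{8'; at [9:16] match '{ss3z6}', group 1 = 'ss3z6'; at [17:24] match '{kou9m}', group 1 = 'kou9m'; at [25:30] match '{gru}', group 1 = 'gru'.
Because there's exactly one group, `findall` drops the full match and keeps group 1 from each hit.

['04wr{8', 'ss3z6', 'kou9m', 'gru']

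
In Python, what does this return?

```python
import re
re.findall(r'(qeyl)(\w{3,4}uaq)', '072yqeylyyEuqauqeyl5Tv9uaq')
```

[('qeyl', '5Tv9uaq')]

This matches the literal 'qe', then the literal 'yl' (captured); then 3 to 4 of a word character, then the literal 'uaq' (captured).
Walking the string: at [15:26] match 'qeyl5Tv9uaq', groups = ('qeyl', '5Tv9uaq').
Multiple groups make `findall` return tuples — one 2-tuple for the one match.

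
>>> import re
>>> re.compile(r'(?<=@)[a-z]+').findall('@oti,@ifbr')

The positive lookaround only admits positions where the adjacent text matches; those characters stay outside the span.
Matches: at [1:4] → 'oti'; at [6:10] → 'ifbr'.
Since nothing is captured, `findall` lists the 2 matched substrings directly.

['oti', 'ifbr']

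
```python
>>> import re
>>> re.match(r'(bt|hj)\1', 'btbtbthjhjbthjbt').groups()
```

('bt',)

`\1` has to match the exact text group 1 already captured.
`re.match` won't scan ahead — the pattern has to work from the very first character.
The match spans [0:4] → 'btbt'.
Captured: group 1 = 'bt'.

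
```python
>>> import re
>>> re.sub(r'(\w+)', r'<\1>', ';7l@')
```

This matches one or more of a word character (captured).
Matches: at [1:3] → '7l'.
`\1` in the replacement pulls in group 1's text for each match.

';<7l>@'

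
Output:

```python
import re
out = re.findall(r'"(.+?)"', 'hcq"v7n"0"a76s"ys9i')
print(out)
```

One capturing group, so `findall` returns just the captured substring from each match — 2 in all.

['v7n', 'a76s']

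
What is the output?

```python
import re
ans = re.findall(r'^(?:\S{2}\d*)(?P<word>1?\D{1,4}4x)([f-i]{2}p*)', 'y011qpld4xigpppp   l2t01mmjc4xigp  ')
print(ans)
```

[('qpld4x', 'igpppp')]

2 groups means the one result is a tuple of 2 captured strings — 1 here.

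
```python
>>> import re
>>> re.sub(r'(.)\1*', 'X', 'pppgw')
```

'XXX'

A backreference is literal: `\1` must see the identical characters the first group matched.
Matches: at [0:3] → 'ppp'; at [3:4] → 'g'; at [4:5] → 'w'.
Each match is replaced by 'X'.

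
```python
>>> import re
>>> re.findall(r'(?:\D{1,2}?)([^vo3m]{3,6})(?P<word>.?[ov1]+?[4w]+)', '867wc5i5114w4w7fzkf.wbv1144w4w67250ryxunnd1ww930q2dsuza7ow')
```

The `?` after the quantifier makes it lazy — it takes as little as possible before letting the rest of the pattern try.
`findall` packs the 2 group values into a tuple for every match.

[('c5i51', '14w4w'), ('zkf.wb', 'v1144w4w'), ('yxunnd', '1ww'), ('2dsuza', '7ow')]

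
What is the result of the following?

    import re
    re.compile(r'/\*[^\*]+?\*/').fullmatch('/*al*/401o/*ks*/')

`fullmatch` succeeds only if the pattern covers the string from start to end.
Here the pattern can't cover the whole string, so the call returns None.

None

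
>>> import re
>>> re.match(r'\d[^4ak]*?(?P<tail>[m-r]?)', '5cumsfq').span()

(0, 1)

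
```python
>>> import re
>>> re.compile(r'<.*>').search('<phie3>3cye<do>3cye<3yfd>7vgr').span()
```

(0, 25)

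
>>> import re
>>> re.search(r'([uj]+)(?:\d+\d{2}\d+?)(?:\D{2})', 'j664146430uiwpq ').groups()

('j',)

Pattern: one or more of one of [uj] (captured); then one or more of a digit, then exactly 2 of a digit, then one or more of a digit (lazy) (non-capturing group); then exactly 2 of a non-digit (non-capturing group).
Unlike `match`, `search` isn't anchored — it looks for the pattern anywhere in the string.
The match spans [0:12] → 'j664146430ui'.
Captured: group 1 = 'j'.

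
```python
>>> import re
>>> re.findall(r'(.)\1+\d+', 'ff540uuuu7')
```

['f', 'u']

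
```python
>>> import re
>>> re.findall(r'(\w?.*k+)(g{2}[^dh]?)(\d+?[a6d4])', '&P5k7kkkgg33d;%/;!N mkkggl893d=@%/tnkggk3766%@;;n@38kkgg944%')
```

This matches optionally a word character, then zero or more of any character, then one or more of the literal 'k' (captured); then exactly 2 of the literal 'g', then optionally any character except [dh] (captured); then one or more of a digit (lazy), then one of [a6d4] (captured).
3 groups means the one result is a tuple of 3 captured strings — 1 here.

[('&P5k7kkkgg33d;%/;!N mkkggl893d=@%/tnkggk3766%@;;n@38kk', 'gg9', '44')]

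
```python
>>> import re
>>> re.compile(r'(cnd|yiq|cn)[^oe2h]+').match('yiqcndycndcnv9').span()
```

(0, 14)

With `match`, the pattern is implicitly anchored at the beginning.
The match spans [0:14] → 'yiqcndycndcnv9'.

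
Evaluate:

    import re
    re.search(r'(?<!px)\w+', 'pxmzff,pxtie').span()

(0, 6)

Because the assertion is negative and zero-width, positions next to the forbidden text are skipped.
`re.search` tries every starting position until one works.
The match spans [0:6] → 'pxmzff'.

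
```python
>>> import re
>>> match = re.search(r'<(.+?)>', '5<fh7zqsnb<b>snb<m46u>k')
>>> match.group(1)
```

A non-greedy quantifier consumes as few characters as it can — just enough that the remainder of the pattern still matches from where it stops; whatever follows it matches normally.
`re.search` tries every starting position until one works.
The match spans [1:13] → '<fh7zqsnb<b>'.
Captured: group 1 = 'fh7zqsnb<b'.

'fh7zqsnb<b'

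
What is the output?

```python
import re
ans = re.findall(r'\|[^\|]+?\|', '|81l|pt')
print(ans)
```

With no groups in the pattern, `findall` gives back each whole match — 1 here.

['|81l|']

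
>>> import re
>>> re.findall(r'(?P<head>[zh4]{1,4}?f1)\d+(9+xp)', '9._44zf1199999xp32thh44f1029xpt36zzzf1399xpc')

[('44zf1', '9xp'), ('hh44f1', '9xp'), ('zzzf1', '9xp')]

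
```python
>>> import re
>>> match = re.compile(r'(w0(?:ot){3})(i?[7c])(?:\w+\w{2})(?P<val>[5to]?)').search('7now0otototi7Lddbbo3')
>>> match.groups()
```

('w0ototot', 'i7', '')

The match spans [3:20] → 'w0otototi7Lddbbo3'.
Captured: group 1 = 'w0ototot', group 2 = 'i7', group 3 = ''.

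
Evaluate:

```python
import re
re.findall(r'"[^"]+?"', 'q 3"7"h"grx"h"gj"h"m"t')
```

['"7"', '"grx"', '"gj"', '"m"']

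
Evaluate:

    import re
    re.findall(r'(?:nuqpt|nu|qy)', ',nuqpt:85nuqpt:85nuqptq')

['nuqpt', 'nuqpt', 'nuqpt']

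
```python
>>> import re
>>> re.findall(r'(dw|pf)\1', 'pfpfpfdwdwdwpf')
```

The backreference `\1` re-matches whatever the first group consumed, character for character.
Scanning left to right: at [0:4] match 'pfpf', group 1 = 'pf'; at [6:10] match 'dwdw', group 1 = 'dw'.
With a single group, `findall` returns only what that group captured — 2 items.

['pf', 'dw']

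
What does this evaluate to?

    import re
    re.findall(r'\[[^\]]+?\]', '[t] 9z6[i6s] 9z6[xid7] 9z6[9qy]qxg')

['[t]', '[i6s]', '[xid7]', '[9qy]']

With no groups in the pattern, `findall` gives back each whole match — 4 here.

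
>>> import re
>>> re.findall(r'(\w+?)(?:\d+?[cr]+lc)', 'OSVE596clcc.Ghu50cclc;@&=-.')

['OSVE', 'Ghu']

The pattern matches one or more of a word character (lazy) (captured); then one or more of a digit (lazy), then one or more of one of [cr], then the literal 'lc' (non-capturing group).
`findall` collects group 1 from each match (2 total).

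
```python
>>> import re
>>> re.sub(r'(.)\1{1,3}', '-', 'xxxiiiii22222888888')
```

The backreference `\1` re-matches whatever the first group consumed, character for character.
Matches: at [0:3] → 'xxx'; at [3:7] → 'iiii'; at [8:12] → '2222'; at [13:17] → '8888'; at [17:19] → '88'.
Every occurrence is swapped for '-'.

'--i-2--'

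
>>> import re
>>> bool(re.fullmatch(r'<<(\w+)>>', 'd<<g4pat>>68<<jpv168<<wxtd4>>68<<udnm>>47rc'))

False

`re.fullmatch` is like wrapping the pattern in `^…$` (in single-line mode).
Here the pattern can't cover the whole string, so the call returns None, and `bool(None)` is False.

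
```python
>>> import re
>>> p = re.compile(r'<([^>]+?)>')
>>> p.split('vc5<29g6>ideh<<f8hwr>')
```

['vc5', '29g6', 'ideh', '<f8hwr', '']

Because the pattern has a capturing group, `split` also inserts each captured text between the pieces.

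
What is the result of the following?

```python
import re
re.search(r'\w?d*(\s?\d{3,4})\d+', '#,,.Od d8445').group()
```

'd8445'

This matches optionally a word character, then zero or more of the literal 'd'; then optionally whitespace, then 3 to 4 of a digit (captured); then one or more of a digit.
`search` walks the string left to right and returns the first match it finds.
The match spans [7:12] → 'd8445'.
Captured: group 1 = '844'.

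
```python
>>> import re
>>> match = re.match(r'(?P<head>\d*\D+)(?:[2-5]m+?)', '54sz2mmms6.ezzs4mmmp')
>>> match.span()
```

Pattern: zero or more of a digit, then one or more of a non-digit (captured as 'head'); then a character in [2-5], then one or more of a literal 'm' (lazy) (non-capturing group).
Because the quantifier is non-greedy, it stops expanding at the earliest point where the rest of the pattern can succeed.
With `match`, the pattern is implicitly anchored at the beginning.
The match spans [0:6] → '54sz2m'.
Captured: group 1 = '54sz'.

(0, 6)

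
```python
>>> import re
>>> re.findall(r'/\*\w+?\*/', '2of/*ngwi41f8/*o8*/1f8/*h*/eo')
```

Matches: at [13:19] → '/*o8*/'; at [22:27] → '/*h*/'.
With no groups in the pattern, `findall` gives back each whole match — 2 here.

['/*o8*/', '/*h*/']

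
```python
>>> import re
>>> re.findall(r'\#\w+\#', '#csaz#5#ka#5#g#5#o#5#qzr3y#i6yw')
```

['#csaz#', '#ka#', '#g#', '#o#', '#qzr3y#']

Matches: at [0:6] → '#csaz#'; at [7:11] → '#ka#'; at [12:15] → '#g#'; at [16:19] → '#o#'; at [20:27] → '#qzr3y#'.
`findall` yields the raw match text (5 of them) because the pattern has no groups.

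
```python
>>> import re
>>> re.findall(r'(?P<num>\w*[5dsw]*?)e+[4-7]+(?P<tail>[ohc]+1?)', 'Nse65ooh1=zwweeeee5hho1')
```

[('Ns', 'ooh1'), ('zwweeee', 'hho1')]

This matches zero or more of a word character, then zero or more of one of [5dsw] (lazy) (captured as 'num'); then one or more of the literal 'e', then one or more of a character in [4-7]; then one or more of one of [ohc], then optionally a literal '1' (captured as 'tail').
Matches: at [0:9] match 'Nse65ooh1', groups = ('Ns', 'ooh1'); at [10:23] match 'zwweeeee5hho1', groups = ('zwweeee', 'hho1').
With 2 capturing groups, `findall` returns a 2-tuple per match.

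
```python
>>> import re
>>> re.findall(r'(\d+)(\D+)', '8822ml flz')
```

[('8822', 'ml flz')]

This matches one or more of a digit (captured); then one or more of a non-digit (captured).
Walking the string: at [0:10] match '8822ml flz', groups = ('8822', 'ml flz').
2 groups means the one result is a tuple of 2 captured strings — 1 here.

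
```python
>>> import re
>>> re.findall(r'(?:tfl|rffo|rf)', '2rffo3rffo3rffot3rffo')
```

`|` is ordered: at each position the engine commits to the first alternative that works.
Matches: at [1:5] → 'rffo'; at [6:10] → 'rffo'; at [11:15] → 'rffo'; at [17:21] → 'rffo'.
No capturing groups, so `findall` returns the 4 full match strings.

['rffo', 'rffo', 'rffo', 'rffo']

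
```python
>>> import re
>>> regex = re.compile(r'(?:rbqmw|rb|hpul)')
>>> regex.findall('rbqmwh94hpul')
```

['rbqmw', 'hpul']

The regex engine tests alternatives in the order written; an earlier branch that matches wins even if a later one would match more.
Scanning left to right: at [0:5] → 'rbqmw'; at [8:12] → 'hpul'.
`findall` yields the raw match text (2 of them) because the pattern has no groups.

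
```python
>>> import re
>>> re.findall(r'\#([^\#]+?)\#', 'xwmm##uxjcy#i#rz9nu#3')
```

['uxjcy', 'rz9nu']

Walking the string: at [5:12] match '#uxjcy#', group 1 = 'uxjcy'; at [13:20] match '#rz9nu#', group 1 = 'rz9nu'.
Because there's exactly one group, `findall` drops the full match and keeps group 1 from each hit.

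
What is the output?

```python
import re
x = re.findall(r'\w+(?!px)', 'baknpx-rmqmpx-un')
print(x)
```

A negative assertion filters positions out without eating any characters.
Scanning left to right: at [0:6] → 'baknpx'; at [7:13] → 'rmqmpx'; at [14:16] → 'un'.
With no groups in the pattern, `findall` gives back each whole match — 3 here.

['baknpx', 'rmqmpx', 'un']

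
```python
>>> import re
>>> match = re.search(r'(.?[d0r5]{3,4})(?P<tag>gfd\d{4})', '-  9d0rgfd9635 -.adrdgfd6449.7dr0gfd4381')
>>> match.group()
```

'9d0rgfd9635'

The match spans [3:14] → '9d0rgfd9635'.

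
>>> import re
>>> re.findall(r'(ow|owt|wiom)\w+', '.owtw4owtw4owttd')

['ow']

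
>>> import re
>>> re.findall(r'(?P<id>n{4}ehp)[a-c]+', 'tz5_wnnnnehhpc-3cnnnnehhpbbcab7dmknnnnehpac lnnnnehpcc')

Because there's exactly one group, `findall` drops the full match and keeps group 1 from each hit.

['nnnnehp', 'nnnnehp']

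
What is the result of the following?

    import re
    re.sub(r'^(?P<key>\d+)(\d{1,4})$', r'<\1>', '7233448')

Pattern: anchored at the start of the string; then one or more of a digit (captured as 'key'); then 1 to 4 of a digit (captured); then anchored at the end.
Matches: at [0:7] → '7233448'.
`\1` in the replacement pulls in group 1's text for each match.

'<723344>'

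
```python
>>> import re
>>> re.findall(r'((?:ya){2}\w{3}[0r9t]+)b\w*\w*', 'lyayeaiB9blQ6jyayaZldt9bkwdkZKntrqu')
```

['yayaZldt9']

Pattern: the literal 'ya' repeated 2 times, then exactly 3 of a word character, then one or more of one of [0r9t] (captured); then the literal 'b', then zero or more of a word character, then zero or more of a word character.
Matches: at [14:35] match 'yayaZldt9bkwdkZKntrqu', group 1 = 'yayaZldt9'.
`findall` collects group 1 from the one match (1 total).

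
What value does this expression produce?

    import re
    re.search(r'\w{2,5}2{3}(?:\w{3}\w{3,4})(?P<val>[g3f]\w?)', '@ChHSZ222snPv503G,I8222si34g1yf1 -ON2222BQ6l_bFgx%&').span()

(1, 17)

This matches 2 to 5 of a word character, then exactly 3 of a literal '2'; then exactly 3 of a word character, then 3 to 4 of a word character (non-capturing group); then one of [g3f], then optionally a word character (captured as 'val').
`re.search` tries every starting position until one works.
The match spans [1:17] → 'ChHSZ222snPv503G'.
Captured: group 1 = '3G'.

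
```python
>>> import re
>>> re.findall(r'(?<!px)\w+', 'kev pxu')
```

The negative lookaround is zero-width — it rules out positions where the adjacent text would match, without consuming anything.
With no groups in the pattern, `findall` gives back each whole match — 2 here.

['kev', 'pxu']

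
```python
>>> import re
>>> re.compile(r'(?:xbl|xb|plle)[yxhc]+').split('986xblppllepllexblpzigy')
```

['986xblpplle', 'blpzigy']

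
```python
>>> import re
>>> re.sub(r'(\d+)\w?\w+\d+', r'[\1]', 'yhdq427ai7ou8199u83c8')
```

The pattern matches one or more of a digit (captured); then optionally a word character, then one or more of a word character, then one or more of a digit.
Matches: at [4:21] → '427ai7ou8199u83c8'.
Each match is replaced using the text its own group 1 captured.

'yhdq[427]'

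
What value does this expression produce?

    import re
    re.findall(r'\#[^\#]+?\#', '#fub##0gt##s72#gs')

['#fub#', '#0gt#', '#s72#']

With no groups in the pattern, `findall` gives back each whole match — 3 here.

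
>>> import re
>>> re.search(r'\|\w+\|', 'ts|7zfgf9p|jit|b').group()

The match spans [2:11] → '|7zfgf9p|'.

'|7zfgf9p|'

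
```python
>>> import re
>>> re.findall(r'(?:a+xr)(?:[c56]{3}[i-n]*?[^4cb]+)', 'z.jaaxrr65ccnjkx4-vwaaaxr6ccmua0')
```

['aaaxr6ccmua0']

Pattern: one or more of a literal 'a', then the literal 'xr' (non-capturing group); then exactly 3 of one of [c56], then zero or more of a character in [i-n] (lazy), then one or more of any character except [4cb] (non-capturing group).
Matches: at [20:32] → 'aaaxr6ccmua0'.
Since nothing is captured, `findall` lists the 1 matched substring directly.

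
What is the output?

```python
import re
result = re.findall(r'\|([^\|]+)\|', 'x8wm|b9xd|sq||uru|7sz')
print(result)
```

['b9xd', 'uru']

Because there's exactly one group, `findall` drops the full match and keeps group 1 from each hit.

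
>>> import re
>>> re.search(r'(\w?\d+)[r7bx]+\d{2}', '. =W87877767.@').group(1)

'W87877'

The match spans [3:12] → 'W87877767'.
Captured: group 1 = 'W87877'.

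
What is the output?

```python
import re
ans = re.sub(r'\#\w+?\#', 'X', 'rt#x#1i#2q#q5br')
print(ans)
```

`sub` substitutes 'X' at each match site.

rtX1iXq5br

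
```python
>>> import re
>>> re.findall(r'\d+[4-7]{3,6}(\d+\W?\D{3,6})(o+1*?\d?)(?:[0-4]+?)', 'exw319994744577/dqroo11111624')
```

[('7/dqro', 'o1')]

A `+?`/`*?`/`{m,n}?` starts at its minimum and grows only as far as needed for what follows to match.
Multiple groups make `findall` return tuples — one 2-tuple for the one match.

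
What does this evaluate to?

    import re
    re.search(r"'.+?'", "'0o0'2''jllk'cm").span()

`re.search` scans for the first position where the pattern succeeds.
The match spans [0:5] → "'0o0'".

(0, 5)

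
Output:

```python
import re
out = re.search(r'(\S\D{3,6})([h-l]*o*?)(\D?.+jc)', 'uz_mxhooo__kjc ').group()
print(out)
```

The pattern matches a non-whitespace character, then 3 to 6 of a non-digit (captured); then zero or more of a character in [h-l], then zero or more of a literal 'o' (lazy) (captured); then optionally a non-digit, then one or more of any character, then the literal 'jc' (captured).
`re.search` tries every starting position until one works.
The match spans [0:14] → 'uz_mxhooo__kjc'.
Captured: group 1 = 'uz_mxho', group 2 = '', group 3 = 'oo__kjc'.

uz_mxhooo__kjc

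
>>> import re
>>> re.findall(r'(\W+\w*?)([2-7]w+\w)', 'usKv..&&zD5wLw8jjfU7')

[('..&&zD', '5wL')]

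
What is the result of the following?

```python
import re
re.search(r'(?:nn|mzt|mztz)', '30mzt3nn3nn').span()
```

(2, 5)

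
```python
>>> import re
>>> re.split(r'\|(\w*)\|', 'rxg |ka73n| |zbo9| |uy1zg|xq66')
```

['rxg ', 'ka73n', ' ', 'zbo9', ' ', 'uy1zg', 'xq66']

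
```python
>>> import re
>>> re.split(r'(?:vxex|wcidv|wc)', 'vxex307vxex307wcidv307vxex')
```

['', '307', '307', '307', '']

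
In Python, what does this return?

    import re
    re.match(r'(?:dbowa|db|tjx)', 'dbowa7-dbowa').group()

With `match`, the pattern is implicitly anchored at the beginning.
The match spans [0:5] → 'dbowa'.

'dbowa'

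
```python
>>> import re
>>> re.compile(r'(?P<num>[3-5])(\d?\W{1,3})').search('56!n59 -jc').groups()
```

('5', '6!')

This matches a character in [3-5] (captured as 'num'); then optionally a digit, then 1 to 3 of a non-word character (captured).
`search` walks the string left to right and returns the first match it finds.
The match spans [0:3] → '56!'.
Captured: group 1 = '5', group 2 = '6!'.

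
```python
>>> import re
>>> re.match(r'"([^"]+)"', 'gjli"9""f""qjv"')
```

None

`match` is anchored at position 0; if the pattern doesn't fit there, it returns None.
Here position 0 doesn't satisfy it, so the call returns None.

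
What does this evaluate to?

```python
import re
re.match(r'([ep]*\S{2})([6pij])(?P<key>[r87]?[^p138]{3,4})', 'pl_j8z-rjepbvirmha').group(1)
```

'pl_'

The match spans [0:9] → 'pl_j8z-rj'.
Captured: group 1 = 'pl_', group 2 = 'j', group 3 = '8z-rj'.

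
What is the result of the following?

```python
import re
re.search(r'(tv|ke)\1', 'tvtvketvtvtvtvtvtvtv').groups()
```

The match spans [0:4] → 'tvtv'.
Captured: group 1 = 'tv'.

('tv',)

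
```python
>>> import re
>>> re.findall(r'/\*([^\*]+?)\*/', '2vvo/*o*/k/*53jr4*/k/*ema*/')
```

['o', '53jr4', 'ema']

Scanning left to right: at [4:9] match '/*o*/', group 1 = 'o'; at [10:19] match '/*53jr4*/', group 1 = '53jr4'; at [20:27] match '/*ema*/', group 1 = 'ema'.
With a single group, `findall` returns only what that group captured — 3 items.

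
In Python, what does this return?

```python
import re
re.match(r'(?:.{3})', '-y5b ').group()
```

`match` is anchored at position 0; if the pattern doesn't fit there, it returns None.
The match spans [0:3] → '-y5'.

'-y5'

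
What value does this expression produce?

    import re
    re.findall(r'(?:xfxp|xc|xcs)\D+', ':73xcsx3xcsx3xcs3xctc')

['xcsx', 'xcsx', 'xcs', 'xctc']

Scanning left to right: at [3:7] → 'xcsx'; at [8:12] → 'xcsx'; at [13:16] → 'xcs'; at [17:21] → 'xctc'.
No capturing groups, so `findall` returns the 4 full match strings.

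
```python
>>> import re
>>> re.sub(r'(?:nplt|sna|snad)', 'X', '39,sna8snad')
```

`|` is ordered: at each position the engine commits to the first alternative that works.
Each match is replaced by 'X'.

'39,X8Xd'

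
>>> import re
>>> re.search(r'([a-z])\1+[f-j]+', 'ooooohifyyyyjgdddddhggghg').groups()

('o',)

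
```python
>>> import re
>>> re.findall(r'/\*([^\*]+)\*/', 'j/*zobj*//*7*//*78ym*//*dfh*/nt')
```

['zobj', '7', '78ym', 'dfh']

Scanning left to right: at [1:9] match '/*zobj*/', group 1 = 'zobj'; at [9:14] match '/*7*/', group 1 = '7'; at [14:22] match '/*78ym*/', group 1 = '78ym'; at [22:29] match '/*dfh*/', group 1 = 'dfh'.
One capturing group, so `findall` returns just the captured substring from each match — 4 in all.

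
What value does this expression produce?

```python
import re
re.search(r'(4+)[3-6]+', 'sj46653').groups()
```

('4',)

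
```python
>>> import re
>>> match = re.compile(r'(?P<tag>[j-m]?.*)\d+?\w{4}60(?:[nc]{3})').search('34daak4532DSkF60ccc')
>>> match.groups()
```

The match spans [0:19] → '34daak4532DSkF60ccc'.
Captured: group 1 = '34daak453'.

('34daak453',)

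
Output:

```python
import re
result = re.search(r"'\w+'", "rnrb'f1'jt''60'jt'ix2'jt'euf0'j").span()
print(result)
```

`re.search` tries every starting position until one works.
The match spans [4:8] → "'f1'".

(4, 8)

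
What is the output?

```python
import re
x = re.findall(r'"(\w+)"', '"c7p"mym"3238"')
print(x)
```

Scanning left to right: at [0:5] match '"c7p"', group 1 = 'c7p'; at [8:14] match '"3238"', group 1 = '3238'.
One capturing group, so `findall` returns just the captured substring from each match — 2 in all.

['c7p', '3238']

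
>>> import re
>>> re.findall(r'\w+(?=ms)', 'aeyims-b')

Lookahead/lookbehind check context without consuming it, so the matched span excludes the asserted characters.
Since nothing is captured, `findall` lists the 1 matched substring directly.

['aeyi']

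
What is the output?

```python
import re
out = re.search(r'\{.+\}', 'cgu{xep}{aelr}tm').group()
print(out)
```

The match spans [3:14] → '{xep}{aelr}'.

{xep}{aelr}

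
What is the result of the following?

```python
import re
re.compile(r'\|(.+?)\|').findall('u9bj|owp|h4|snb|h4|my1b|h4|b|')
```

With the lazy modifier that quantifier settles for the fewest repetitions that let the rest of the pattern succeed (the atoms after it are unaffected and can still be greedy).
Scanning left to right: at [4:9] match '|owp|', group 1 = 'owp'; at [11:16] match '|snb|', group 1 = 'snb'; at [18:24] match '|my1b|', group 1 = 'my1b'; at [26:29] match '|b|', group 1 = 'b'.
Because there's exactly one group, `findall` drops the full match and keeps group 1 from each hit.

['owp', 'snb', 'my1b', 'b']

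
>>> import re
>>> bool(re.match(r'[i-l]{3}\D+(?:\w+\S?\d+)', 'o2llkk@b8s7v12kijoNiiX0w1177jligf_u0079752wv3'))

False

The pattern matches exactly 3 of a character in [i-l], then one or more of a non-digit; then one or more of a word character, then optionally a non-whitespace character, then one or more of a digit (non-capturing group).
`match` is anchored at position 0; if the pattern doesn't fit there, it returns None.
Here the pattern fails at index 0, so the call returns None, and `bool(None)` is False.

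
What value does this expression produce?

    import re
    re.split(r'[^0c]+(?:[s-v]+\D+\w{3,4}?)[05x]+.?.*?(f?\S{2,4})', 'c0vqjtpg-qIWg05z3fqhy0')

The pattern matches one or more of any character except [0c]; then one or more of a character in [s-v], then one or more of a non-digit, then 3 to 4 of a word character (lazy) (non-capturing group); then one or more of one of [05x], then optionally any character, then zero or more of any character (lazy); then optionally the literal 'f', then 2 to 4 of a non-whitespace character (captured).
Lazy quantifiers expand one character at a time until the remainder of the pattern can match.
Matches to split on: at [2:20] → 'vqjtpg-qIWg05z3fqh'.
Because the pattern has a capturing group, `split` also inserts each captured text between the pieces.

['c0', '3fqh', 'y0']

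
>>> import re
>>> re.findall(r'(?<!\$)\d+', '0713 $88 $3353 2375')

['0713', '8', '353', '2375']

`(?!…)`/`(?<!…)` only lets a position through if the neighbouring text does NOT match; no characters are consumed.
Since nothing is captured, `findall` lists the 4 matched substrings directly.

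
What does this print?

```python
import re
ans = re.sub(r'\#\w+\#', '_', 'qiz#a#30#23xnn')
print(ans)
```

qiz_30#23xnn

Matches: at [3:6] → '#a#'.
`sub` substitutes '_' at each match site.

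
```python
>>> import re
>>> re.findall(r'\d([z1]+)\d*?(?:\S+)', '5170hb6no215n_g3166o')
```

['1']

Pattern: a digit; then one or more of one of [z1] (captured); then zero or more of a digit (lazy); then one or more of a non-whitespace character (non-capturing group).
Because there's exactly one group, `findall` drops the full match and keeps group 1 from the one hit.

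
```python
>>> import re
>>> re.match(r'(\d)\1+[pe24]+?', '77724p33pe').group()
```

`match` is anchored at position 0; if the pattern doesn't fit there, it returns None.
The match spans [0:4] → '7772'.

'7772'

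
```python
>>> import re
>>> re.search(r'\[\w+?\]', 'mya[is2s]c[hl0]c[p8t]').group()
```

'[is2s]'

`search` walks the string left to right and returns the first match it finds.
The match spans [3:9] → '[is2s]'.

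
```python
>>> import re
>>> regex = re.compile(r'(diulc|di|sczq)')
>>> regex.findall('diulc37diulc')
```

['diulc', 'diulc']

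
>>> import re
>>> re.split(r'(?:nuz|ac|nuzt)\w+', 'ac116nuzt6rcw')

Matches to split on: at [0:13] → 'ac116nuzt6rcw'.
Splitting on the pattern gives 2 pieces.

['', '']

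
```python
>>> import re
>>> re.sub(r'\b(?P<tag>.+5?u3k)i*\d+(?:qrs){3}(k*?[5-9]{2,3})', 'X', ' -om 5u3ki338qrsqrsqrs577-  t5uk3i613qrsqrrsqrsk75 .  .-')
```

' -X-  t5uk3i613qrsqrrsqrsk75 .  .-'

The pattern matches a word boundary (`\b`, zero-width); then one or more of any character, then optionally a literal '5', then the literal 'u3k' (captured as 'tag'); then zero or more of the literal 'i', then one or more of a digit, then the literal 'qrs' repeated 3 times; then zero or more of a literal 'k' (lazy), then 2 to 3 of a character in [5-9] (captured).
Matches: at [2:25] → 'om 5u3ki338qrsqrsqrs577'.
Each match is replaced by 'X'.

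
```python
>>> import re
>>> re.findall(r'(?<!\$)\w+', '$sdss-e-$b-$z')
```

The negative lookahead/lookbehind blocks any match where the forbidden context is present.
Matches: at [2:5] → 'dss'; at [6:7] → 'e'.
No capturing groups, so `findall` returns the 2 full match strings.

['dss', 'e']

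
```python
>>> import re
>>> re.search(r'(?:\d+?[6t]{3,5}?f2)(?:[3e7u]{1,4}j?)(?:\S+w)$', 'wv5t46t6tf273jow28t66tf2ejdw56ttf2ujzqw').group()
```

'46t6tf273jow28t66tf2ejdw56ttf2ujzqw'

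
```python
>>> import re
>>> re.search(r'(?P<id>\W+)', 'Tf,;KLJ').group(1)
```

',;'

The pattern matches one or more of a non-word character (captured as 'id').
`search` walks the string left to right and returns the first match it finds.
The match spans [2:4] → ',;'.
Captured: group 1 = ',;'.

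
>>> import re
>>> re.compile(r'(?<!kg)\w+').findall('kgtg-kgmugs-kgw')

['kgtg', 'kgmugs', 'kgw']

A negative assertion filters positions out without eating any characters.
With no groups in the pattern, `findall` gives back each whole match — 3 here.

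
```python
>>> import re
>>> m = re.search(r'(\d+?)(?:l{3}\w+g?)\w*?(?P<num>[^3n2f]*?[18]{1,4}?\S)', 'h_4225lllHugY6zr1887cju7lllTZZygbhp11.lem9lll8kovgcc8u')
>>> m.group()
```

A `+?`/`*?`/`{m,n}?` starts at its minimum and grows only as far as needed for what follows to match.
The match spans [2:47] → '4225lllHugY6zr1887cju7lllTZZygbhp11.lem9lll8k'.

'4225lllHugY6zr1887cju7lllTZZygbhp11.lem9lll8k'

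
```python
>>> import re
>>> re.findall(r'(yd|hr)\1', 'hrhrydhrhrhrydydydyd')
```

A backreference is literal: `\1` must see the identical characters the first group matched.
`findall` collects group 1 from each match (4 total).

['hr', 'hr', 'yd', 'yd']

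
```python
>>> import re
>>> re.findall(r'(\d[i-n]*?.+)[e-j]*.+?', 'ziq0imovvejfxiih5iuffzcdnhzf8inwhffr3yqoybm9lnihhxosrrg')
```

Pattern: a digit, then zero or more of a character in [i-n] (lazy), then one or more of any character (captured); then zero or more of a character in [e-j], then one or more of any character (lazy).
Scanning left to right: at [3:55] match '0imovvejfxiih5iuffzcdnhzf8inwhffr3yqoybm9lnihhxosrrg', group 1 = '0imovvejfxiih5iuffzcdnhzf8inwhffr3yqoybm9lnihhxosrr'.
One capturing group, so `findall` returns just the captured substring from the one match — 1 in all.

['0imovvejfxiih5iuffzcdnhzf8inwhffr3yqoybm9lnihhxosrr']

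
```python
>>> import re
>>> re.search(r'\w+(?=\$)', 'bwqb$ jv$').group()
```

'bwqb'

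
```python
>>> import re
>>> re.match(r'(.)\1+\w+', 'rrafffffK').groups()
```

('r',)

The match spans [0:9] → 'rrafffffK'.
Captured: group 1 = 'r'.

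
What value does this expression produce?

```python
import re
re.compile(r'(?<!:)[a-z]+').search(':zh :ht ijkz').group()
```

`(?!…)`/`(?<!…)` only lets a position through if the neighbouring text does NOT match; no characters are consumed.
`search` walks the string left to right and returns the first match it finds.
The match spans [2:3] → 'h'.

'h'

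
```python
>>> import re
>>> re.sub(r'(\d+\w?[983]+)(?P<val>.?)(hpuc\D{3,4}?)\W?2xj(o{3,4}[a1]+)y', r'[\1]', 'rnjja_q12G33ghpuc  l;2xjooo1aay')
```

'rnjja_q[12G33]'

The pattern matches one or more of a digit, then optionally a word character, then one or more of one of [983] (captured); then optionally any character (captured as 'val'); then the literal 'hp', then the literal 'uc', then 3 to 4 of a non-digit (lazy) (captured); then optionally a non-word character, then the literal '2xj'; then 3 to 4 of the literal 'o', then one or more of one of [a1] (captured); then a literal 'y'.
Matches: at [7:31] → '12G33ghpuc  l;2xjooo1aay'.
`\1` in the replacement pulls in group 1's text for each match.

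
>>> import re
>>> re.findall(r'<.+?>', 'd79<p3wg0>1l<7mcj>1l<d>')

The `?` after the quantifier makes it lazy — it takes as little as possible before letting the rest of the pattern try.
Walking the string: at [3:10] → '<p3wg0>'; at [12:18] → '<7mcj>'; at [20:23] → '<d>'.
Since nothing is captured, `findall` lists the 3 matched substrings directly.

['<p3wg0>', '<7mcj>', '<d>']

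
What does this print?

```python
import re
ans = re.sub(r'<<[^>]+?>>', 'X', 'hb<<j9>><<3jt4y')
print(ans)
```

Each match is replaced by 'X'.

hbX<<3jt4y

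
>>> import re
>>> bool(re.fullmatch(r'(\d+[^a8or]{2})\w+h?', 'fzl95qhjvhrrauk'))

False

This matches one or more of a digit, then exactly 2 of any character except [a8or] (captured); then one or more of a word character, then optionally the literal 'h'.
For `fullmatch`, every character of the input must be accounted for by the pattern.
Here the pattern can't cover the whole string, so the call returns None, and `bool(None)` is False.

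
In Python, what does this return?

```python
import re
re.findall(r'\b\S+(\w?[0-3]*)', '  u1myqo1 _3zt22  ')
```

The pattern matches a word boundary (`\b`, zero-width); then one or more of a non-whitespace character; then optionally a word character, then zero or more of a character in [0-3] (captured).
Matches: at [2:9] match 'u1myqo1', group 1 = ''; at [10:16] match '_3zt22', group 1 = ''.
`findall` collects group 1 from each match (2 total).

['', '']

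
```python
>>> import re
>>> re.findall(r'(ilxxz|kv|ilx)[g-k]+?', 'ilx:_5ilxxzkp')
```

['ilxxz']

Because there's exactly one group, `findall` drops the full match and keeps group 1 from the one hit.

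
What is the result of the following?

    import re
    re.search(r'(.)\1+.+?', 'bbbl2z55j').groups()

('b',)

`\1` is not a pattern — it's the concrete string captured by group 1, re-applied verbatim.
`re.search` scans for the first position where the pattern succeeds.
The match spans [0:4] → 'bbbl'.
Captured: group 1 = 'b'.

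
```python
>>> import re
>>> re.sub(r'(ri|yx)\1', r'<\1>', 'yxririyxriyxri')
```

`\1` has to match the exact text group 1 already captured.
Matches: at [2:6] → 'riri'.
`\1` in the replacement pulls in group 1's text for each match.

'yx<ri>yxriyxri'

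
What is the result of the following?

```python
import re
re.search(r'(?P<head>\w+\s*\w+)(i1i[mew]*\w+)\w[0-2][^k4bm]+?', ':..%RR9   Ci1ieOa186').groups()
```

Pattern: one or more of a word character, then zero or more of whitespace, then one or more of a word character (captured as 'head'); then the literal 'i1i', then zero or more of one of [mew], then one or more of a word character (captured); then a word character, then a character in [0-2], then one or more of any character except [k4bm] (lazy).
A `+?`/`*?`/`{m,n}?` starts at its minimum and grows only as far as needed for what follows to match.
Unlike `match`, `search` isn't anchored — it looks for the pattern anywhere in the string.
The match spans [4:19] → 'RR9   Ci1ieOa18'.
Captured: group 1 = 'RR9   C', group 2 = 'i1ieO'.

('RR9   C', 'i1ieO')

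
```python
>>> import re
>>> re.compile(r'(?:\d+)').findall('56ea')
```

['56']

The pattern matches one or more of a digit (non-capturing group).
Scanning left to right: at [0:2] → '56'.
Since nothing is captured, `findall` lists the 1 matched substring directly.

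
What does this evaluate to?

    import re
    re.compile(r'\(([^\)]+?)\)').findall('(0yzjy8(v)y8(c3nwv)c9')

Walking the string: at [0:10] match '(0yzjy8(v)', group 1 = '0yzjy8(v'; at [12:19] match '(c3nwv)', group 1 = 'c3nwv'.
With a single group, `findall` returns only what that group captured — 2 items.

['0yzjy8(v', 'c3nwv']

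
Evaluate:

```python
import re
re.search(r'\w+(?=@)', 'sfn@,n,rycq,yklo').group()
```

The lookaround is zero-width — it requires the adjacent text to match without consuming it, so the asserted text isn't part of the match.
The match spans [0:3] → 'sfn'.

'sfn'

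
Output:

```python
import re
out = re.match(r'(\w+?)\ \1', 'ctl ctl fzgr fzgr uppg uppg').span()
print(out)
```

After group 1 captures some text, `\1` only succeeds where that same text appears again.
With `match`, the pattern is implicitly anchored at the beginning.
The match spans [0:7] → 'ctl ctl'.
Captured: group 1 = 'ctl'.

(0, 7)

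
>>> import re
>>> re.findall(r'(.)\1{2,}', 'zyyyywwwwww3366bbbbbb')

['y', 'w', 'b']

After group 1 captures some text, `\1` only succeeds where that same text appears again.
Matches: at [1:5] match 'yyyy', group 1 = 'y'; at [5:11] match 'wwwwww', group 1 = 'w'; at [15:21] match 'bbbbbb', group 1 = 'b'.
`findall` collects group 1 from each match (3 total).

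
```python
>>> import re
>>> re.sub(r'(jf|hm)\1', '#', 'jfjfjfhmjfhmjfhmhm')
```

`\1` is not a pattern — it's the concrete string captured by group 1, re-applied verbatim.
Matches: at [0:4] → 'jfjf'; at [14:18] → 'hmhm'.
`sub` substitutes '#' at each match site.

'#jfhmjfhmjf#'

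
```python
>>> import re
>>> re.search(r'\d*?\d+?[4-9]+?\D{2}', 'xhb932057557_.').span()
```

(3, 14)

The match spans [3:14] → '932057557_.'.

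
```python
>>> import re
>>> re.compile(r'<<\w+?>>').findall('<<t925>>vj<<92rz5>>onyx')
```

['<<t925>>', '<<92rz5>>']

Scanning left to right: at [0:8] → '<<t925>>'; at [10:19] → '<<92rz5>>'.
`findall` yields the raw match text (2 of them) because the pattern has no groups.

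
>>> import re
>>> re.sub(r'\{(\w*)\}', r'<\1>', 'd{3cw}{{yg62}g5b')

'd<3cw>{<yg62>g5b'

Matches: at [1:6] → '{3cw}'; at [7:13] → '{yg62}'.
Each match is replaced using the text its own group 1 captured.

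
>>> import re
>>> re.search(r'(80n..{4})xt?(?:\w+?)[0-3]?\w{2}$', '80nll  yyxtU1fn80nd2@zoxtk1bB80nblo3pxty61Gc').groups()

('80nd2@zo',)

The match spans [15:44] → '80nd2@zoxtk1bB80nblo3pxty61Gc'.
Captured: group 1 = '80nd2@zo'.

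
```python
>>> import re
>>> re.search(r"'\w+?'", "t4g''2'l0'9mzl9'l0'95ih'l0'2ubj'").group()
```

"'2'"

The match spans [4:7] → "'2'".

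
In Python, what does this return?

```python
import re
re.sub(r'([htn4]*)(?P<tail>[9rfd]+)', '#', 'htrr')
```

This matches zero or more of one of [htn4] (captured); then one or more of one of [9rfd] (captured as 'tail').
Each match is replaced by '#'.

'#'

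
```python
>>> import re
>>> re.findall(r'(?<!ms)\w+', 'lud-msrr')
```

['lud', 'msrr']

The negative lookaround is zero-width — it rules out positions where the adjacent text would match, without consuming anything.
`findall` yields the raw match text (2 of them) because the pattern has no groups.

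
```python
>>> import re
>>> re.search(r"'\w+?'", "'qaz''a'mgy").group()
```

"'qaz'"

`re.search` tries every starting position until one works.
The match spans [0:5] → "'qaz'".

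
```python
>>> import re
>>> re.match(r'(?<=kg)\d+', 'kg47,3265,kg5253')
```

None

The `(?=…)`/`(?<=…)` assertion just peeks at neighbouring text; it doesn't advance the match position.
`re.match` only tries the pattern at the start of the string.
Here the pattern fails at index 0, so the call returns None.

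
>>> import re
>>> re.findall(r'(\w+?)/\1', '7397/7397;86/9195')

['7397']

`\1` has to match the exact text group 1 already captured.
Matches: at [0:9] match '7397/7397', group 1 = '7397'.
With a single group, `findall` returns only what that group captured — 1 item.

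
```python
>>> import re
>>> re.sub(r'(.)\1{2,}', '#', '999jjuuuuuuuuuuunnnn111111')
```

The backreference `\1` re-matches whatever the first group consumed, character for character.
Matches: at [0:3] → '999'; at [5:16] → 'uuuuuuuuuuu'; at [16:20] → 'nnnn'; at [20:26] → '111111'.
Each match is replaced by '#'.

'#jj###'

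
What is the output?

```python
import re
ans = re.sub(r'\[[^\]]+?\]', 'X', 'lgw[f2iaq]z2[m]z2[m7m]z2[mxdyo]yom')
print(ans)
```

lgwXz2Xz2Xz2Xyom

Matches: at [3:10] → '[f2iaq]'; at [12:15] → '[m]'; at [17:22] → '[m7m]'; at [24:31] → '[mxdyo]'.
Each match is replaced by 'X'.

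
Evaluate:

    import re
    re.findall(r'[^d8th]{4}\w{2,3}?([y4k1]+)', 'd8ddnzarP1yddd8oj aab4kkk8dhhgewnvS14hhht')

This matches exactly 4 of any character except [d8th], then 2 to 3 of a word character (lazy); then one or more of one of [y4k1] (captured).
Because there's exactly one group, `findall` drops the full match and keeps group 1 from each hit.

['y', '4kkk', '14']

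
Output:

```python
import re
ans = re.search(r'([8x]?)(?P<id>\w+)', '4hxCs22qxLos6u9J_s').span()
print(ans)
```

(0, 18)

Pattern: optionally one of [8x] (captured); then one or more of a word character (captured as 'id').
`search` walks the string left to right and returns the first match it finds.
The match spans [0:18] → '4hxCs22qxLos6u9J_s'.
Captured: group 1 = '', group 2 = '4hxCs22qxLos6u9J_s'.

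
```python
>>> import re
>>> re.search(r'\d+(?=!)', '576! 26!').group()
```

'576'

The lookaround is zero-width — it requires the adjacent text to match without consuming it, so the asserted text isn't part of the match.
Unlike `match`, `search` isn't anchored — it looks for the pattern anywhere in the string.
The match spans [0:3] → '576'.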